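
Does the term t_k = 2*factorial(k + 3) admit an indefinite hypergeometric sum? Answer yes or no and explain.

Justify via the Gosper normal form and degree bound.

The ratio is k + 4.
Gosper form: A/B · C(k+1)/C(k) with A=k + 4, B=1, C=1.
f must satisfy (k + 4)·f(k+1) − (1)·f(k) = 1.
Degrees (1,0,0) ⇒ d ≤ -1.
Negative degree bound (-1): no f exists, t_k not Gosper-summable.

No — key equation has no polynomial f.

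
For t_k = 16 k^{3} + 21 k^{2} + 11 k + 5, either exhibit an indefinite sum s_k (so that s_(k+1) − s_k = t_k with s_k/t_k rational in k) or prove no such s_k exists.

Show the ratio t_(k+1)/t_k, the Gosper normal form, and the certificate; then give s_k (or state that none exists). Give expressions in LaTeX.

Step 1: r(k) = (16*k**3 + 69*k**2 + 101*k + 53)/(16*k**3 + 21*k**2 + 11*k + 5).
Gosper form: A/B · C(k+1)/C(k) with A=1, B=1, C=k**3 + 21*k**2/16 + 11*k/16 + 5/16.
Key eq: (1)·f(k+1) = (1)·f(k) + (k**3 + 21*k**2/16 + 11*k/16 + 5/16).
deg f ≤ 4 (via 0,0,3).
Solve for f: f(k) = k*(4*k**3 - k**2 - k + 3)/16 (degree 4 ≤ 4).
Certificate R = B(k−1)f/C = k*(4*k**3 - k**2 - k + 3)/(16*k**3 + 21*k**2 + 11*k + 5) gives s_k = k*(4*k**3 - k**2 - k + 3).
s_(k+1) − s_k = 16*k**3 + 21*k**2 + 11*k + 5 = t_k.

s_k = k \left(4 k^{3} - k^{2} - k + 3\right)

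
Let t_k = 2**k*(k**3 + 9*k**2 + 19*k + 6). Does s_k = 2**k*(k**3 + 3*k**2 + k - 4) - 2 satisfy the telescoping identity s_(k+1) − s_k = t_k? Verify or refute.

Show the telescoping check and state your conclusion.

s_(k+1) = 2*2**k*(k + (k + 1)**3 + 3*(k + 1)**2 - 3) - 2
s_(k+1) − s_k = 2**k*(k**3 + 9*k**2 + 19*k + 6)
(s_(k+1) − s_k) − t_k = 0

Valid: the claim telescopes to t_k.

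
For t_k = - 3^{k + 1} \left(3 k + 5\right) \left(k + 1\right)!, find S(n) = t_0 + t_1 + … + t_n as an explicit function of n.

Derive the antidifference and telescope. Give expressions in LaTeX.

Ratio r(k) = 3*(k + 2)*(3*k + 8)/(3*k + 5).
Normal form (A,B,C) = (3*k + 6, 1, k + 5/3).
f must satisfy (3*k + 6)·f(k+1) − (1)·f(k) = k + 5/3.
d = 0 from the (1,0,1) case.
A polynomial solution: f(k) = 1/3.
Certificate R = B(k−1)f/C = 1/(3*k + 5) gives s_k = -3**(k + 1)*factorial(k + 1).
Check: Δs_k = -3**(k + 1)*(3*k + 5)*factorial(k + 1). ✓
Telescope: S(n) = s_(n+1) − s_(0) = -3**(n + 2)*factorial(n + 2) − (-3) = -9*3**n*factorial(n + 2) + 3.

S(n) = - 9 \cdot 3^{n} \left(n + 2\right)! + 3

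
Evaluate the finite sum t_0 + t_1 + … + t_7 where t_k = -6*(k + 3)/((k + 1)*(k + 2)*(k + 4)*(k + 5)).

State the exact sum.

Σ = -13/18

r(k) = (k + 1)*(k + 4)**2/((k + 3)**2*(k + 6)) after simplifying.
So A=k + 1 and B=k + 6, with C=k**2 + 6*k + 9.
f must satisfy (k + 1)·f(k+1) − (k + 5)·f(k) = k**2 + 6*k + 9.
Bound: deg f ≤ 4.
Match coefficients ⇒ f(k) = k*(k + 2)*(k + 3)*(k + 5)/8.
Get s_k = R·t_k = 3*k*(-k - 5)/(4*(k**2 + 5*k + 4)) with R(k) = B(k−1)f(k)/C(k) = k*(k + 2)*(k + 5)**2/(8*(k + 3)).
Check: Δs_k = 6*(-k - 3)/(k**4 + 12*k**3 + 49*k**2 + 78*k + 40). ✓
Telescoping: Σ = s_(8) − s_(0) = -13/18 − (0) = -13/18.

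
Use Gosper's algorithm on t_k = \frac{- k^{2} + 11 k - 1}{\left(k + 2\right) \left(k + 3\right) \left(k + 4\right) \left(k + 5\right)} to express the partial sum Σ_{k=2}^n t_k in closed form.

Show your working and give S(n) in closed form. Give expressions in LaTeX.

Ratio r(k) = -(k + 2)*(11*k - (k + 1)**2 + 10)/((k + 6)*(k**2 - 11*k + 1)).
Normal form (A,B,C) = (k + 2, k + 6, k**2 - 11*k + 1).
Solve (k + 2)·f(k+1) − (k + 5)·f(k) = k**2 - 11*k + 1.
Degrees (1,1,2) ⇒ d ≤ 3.
Coefficient equations give f(k) = -k*(k**2 + 33*k - 46)/24.
R(k) = B(k−1)·f(k)/C(k) = -k*(k + 5)*(k**2 + 33*k - 46)/(24*(k**2 - 11*k + 1)); s_k = R·t_k = k*(k**2 + 33*k - 46)/(24*(k + 2)*(k + 3)*(k + 4)).
Verify: (-k**2 + 11*k - 1)/(k**4 + 14*k**3 + 71*k**2 + 154*k + 120) matches t_k.
s_(n+1) = (n**3 + 36*n**2 + 23*n - 12)/(24*(n**3 + 12*n**2 + 47*n + 60)) and s_(2) = 1/60, so S(n) = (n**3 + 52*n**2 + 7*n - 60)/(40*(n**3 + 12*n**2 + 47*n + 60)).

S(n) = \frac{n^{3} + 52 n^{2} + 7 n - 60}{40 \left(n^{3} + 12 n^{2} + 47 n + 60\right)}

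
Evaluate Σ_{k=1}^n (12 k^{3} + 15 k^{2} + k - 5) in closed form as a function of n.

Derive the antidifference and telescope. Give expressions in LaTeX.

r(k) = (12*k**3 + 51*k**2 + 67*k + 23)/(12*k**3 + 15*k**2 + k - 5) after simplifying.
Take A(k)=1, B(k)=1, C(k)=k**3 + 5*k**2/4 + k/12 - 5/12.
Set up (1)·f(k+1) − (1)·f(k) − (k**3 + 5*k**2/4 + k/12 - 5/12) = 0.
Degrees (0,0,3) ⇒ d ≤ 4.
Match coefficients ⇒ f(k) = k*(3*k**3 - k**2 - 4*k - 3)/12.
So s_k = (B(k−1)f/C)·t_k = (k*(3*k**3 - k**2 - 4*k - 3)/(12*k**3 + 15*k**2 + k - 5))·t_k = k*(3*k**3 - k**2 - 4*k - 3).
Δs = 12*k**3 + 15*k**2 + k - 5, as required.
Σ_(k=1)^n t_k = s_(n+1) − s_(1) = (3*n**4 + 11*n**3 + 11*n**2 - 2*n - 5) − (-5), i.e. n*(3*n**3 + 11*n**2 + 11*n - 2).

S(n) = n \left(3 n^{3} + 11 n^{2} + 11 n - 2\right)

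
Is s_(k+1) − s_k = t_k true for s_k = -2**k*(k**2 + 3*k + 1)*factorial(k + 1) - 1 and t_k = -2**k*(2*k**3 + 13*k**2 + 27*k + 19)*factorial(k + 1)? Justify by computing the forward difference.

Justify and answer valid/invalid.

s_(k+1) = -2**(k + 1)*(3*k + (k + 1)**2 + 4)*factorial(k + 2) - 1
s_(k+1) − s_k = -2**k*(2*k**3 + 13*k**2 + 27*k + 19)*factorial(k + 1)
(s_(k+1) − s_k) − t_k = 0

valid; difference matches t_k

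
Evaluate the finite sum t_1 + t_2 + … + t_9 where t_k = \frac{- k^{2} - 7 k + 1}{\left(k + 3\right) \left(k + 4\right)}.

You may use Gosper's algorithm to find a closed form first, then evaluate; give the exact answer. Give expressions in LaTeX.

Σ = -27/4

r(k) = (k + 3)*(7*k + (k + 1)**2 + 6)/((k + 5)*(k**2 + 7*k - 1)) after simplifying.
So A=k + 3 and B=k + 5, with C=k**2 + 7*k - 1.
f must satisfy (k + 3)·f(k+1) − (k + 4)·f(k) = k**2 + 7*k - 1.
Bound: deg f ≤ 2.
A polynomial solution: f(k) = k*(3*k - 4)/3.
Then R = B(k−1)f/C = k*(k + 4)*(3*k - 4)/(3*(k**2 + 7*k - 1)), so s_k = R(k)·t_k = k*(4 - 3*k)/(3*(k + 3)).
Check: Δs_k = (-k**2 - 7*k + 1)/(k**2 + 7*k + 12). ✓
Σ_(k=1)^(9) t_k = s_(10) − s_(1) = -20/3 − (1/12) = -27/4.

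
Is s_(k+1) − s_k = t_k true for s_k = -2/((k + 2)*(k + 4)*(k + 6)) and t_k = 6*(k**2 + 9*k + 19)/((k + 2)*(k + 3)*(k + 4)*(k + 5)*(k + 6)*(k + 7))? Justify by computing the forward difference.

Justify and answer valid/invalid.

s_(k+1) = -2/((k + 3)*(k + 5)*(k + 7))
s_(k+1) − s_k = 6*(k**2 + 9*k + 19)/(k**6 + 27*k**5 + 295*k**4 + 1665*k**3 + 5104*k**2 + 8028*k + 5040)
(s_(k+1) − s_k) − t_k = 0

valid (s_(k+1) − s_k reduces to t_k)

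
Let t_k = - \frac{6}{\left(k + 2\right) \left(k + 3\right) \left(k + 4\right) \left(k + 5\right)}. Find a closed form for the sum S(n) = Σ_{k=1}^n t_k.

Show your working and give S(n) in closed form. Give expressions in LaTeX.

t_(k+1)/t_k = (k + 2)/(k + 6).
Factor: A=k + 2; B=k + 6; C=1.
f must satisfy (k + 2)·f(k+1) − (k + 5)·f(k) = 1.
From deg A=1, deg B=1, deg C=0: d=3.
Match coefficients ⇒ f(k) = k*(k**2 + 9*k + 26)/72.
Then R = B(k−1)f/C = k*(k + 5)*(k**2 + 9*k + 26)/72, so s_k = R(k)·t_k = k*(-k**2 - 9*k - 26)/(12*(k + 2)*(k + 3)*(k + 4)).
Δs = -6/(k**4 + 14*k**3 + 71*k**2 + 154*k + 120), as required.
Evaluate: s_(n+1) = (-n**3 - 12*n**2 - 47*n - 36)/(12*(n**3 + 12*n**2 + 47*n + 60)); subtract s_(1) = -1/20 ⇒ S(n) = n*(-n**2 - 12*n - 47)/(30*(n**3 + 12*n**2 + 47*n + 60)).

S(n) = \frac{n \left(- n^{2} - 12 n - 47\right)}{30 \left(n^{3} + 12 n^{2} + 47 n + 60\right)}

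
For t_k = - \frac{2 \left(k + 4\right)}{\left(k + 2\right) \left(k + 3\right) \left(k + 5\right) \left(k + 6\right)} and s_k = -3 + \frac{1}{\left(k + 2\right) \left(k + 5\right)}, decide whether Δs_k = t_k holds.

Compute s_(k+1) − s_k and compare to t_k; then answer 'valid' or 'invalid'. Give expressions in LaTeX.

Valid: the claim telescopes to t_k.

s_(k+1) = -3 + 1/((k + 3)*(k + 6))
s_(k+1) − s_k = 2*(-k - 4)/(k**4 + 16*k**3 + 91*k**2 + 216*k + 180)
(s_(k+1) − s_k) − t_k = 0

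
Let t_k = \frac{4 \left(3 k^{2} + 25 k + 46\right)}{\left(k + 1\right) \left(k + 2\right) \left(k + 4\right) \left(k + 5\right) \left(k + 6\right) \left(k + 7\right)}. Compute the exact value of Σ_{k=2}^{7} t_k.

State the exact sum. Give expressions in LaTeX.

Σ = 19/756

The ratio is (k + 1)*(k + 4)*(25*k + 3*(k + 1)**2 + 71)/((k + 3)*(k + 8)*(3*k**2 + 25*k + 46)).
Gosper form: A/B · C(k+1)/C(k) with A=k + 1, B=k + 8, C=k**3 + 34*k**2/3 + 121*k/3 + 46.
Need (k + 1)·f(k+1) − (k + 7)·f(k) = k**3 + 34*k**2/3 + 121*k/3 + 46.
deg f ≤ 6 (via 1,1,3).
Solving with deg f ≤ 6: f(k) = k*(k + 2)*(k + 3)*(k + 5)*(k**2 + 11*k + 34)/72.
Certificate R = B(k−1)f/C = k*(k + 2)*(k + 5)*(k + 7)*(k**2 + 11*k + 34)/(24*(3*k**2 + 25*k + 46)) gives s_k = k*(k**2 + 11*k + 34)/(6*(k**3 + 11*k**2 + 34*k + 24)).
s_(k+1) − s_k = 4*(3*k**2 + 25*k + 46)/(k**6 + 25*k**5 + 247*k**4 + 1219*k**3 + 3112*k**2 + 3796*k + 1680) = t_k.
Sum = s_(8) − s_(2); s_(8) = 31/189, s_(2) = 5/36 ⇒ 19/756.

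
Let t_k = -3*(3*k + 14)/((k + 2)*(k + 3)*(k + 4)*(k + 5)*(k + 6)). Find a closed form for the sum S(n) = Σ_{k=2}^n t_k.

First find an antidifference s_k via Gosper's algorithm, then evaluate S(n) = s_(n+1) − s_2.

S(n) = 3*(-n**3 - 13*n**2 - 54*n + 68)/(140*(n**3 + 13*n**2 + 54*n + 72))

t_(k+1)/t_k = (k + 2)*(3*k + 17)/((k + 7)*(3*k + 14)).
Gosper form: A/B · C(k+1)/C(k) with A=k + 2, B=k + 7, C=k + 14/3.
Key eq: (k + 2)·f(k+1) = (k + 6)·f(k) + (k + 14/3).
Degrees (1,1,1) ⇒ d ≤ 4.
A polynomial solution: f(k) = k*(k + 4)*(k**2 + 10*k + 31)/90.
Then R = B(k−1)f/C = k*(k + 4)*(k + 6)*(k**2 + 10*k + 31)/(30*(3*k + 14)), so s_k = R(k)·t_k = k*(-k**2 - 10*k - 31)/(10*(k**3 + 10*k**2 + 31*k + 30)).
s_(k+1) − s_k = 3*(-3*k - 14)/(k**5 + 20*k**4 + 155*k**3 + 580*k**2 + 1044*k + 720) = t_k.
Σ_(k=2)^n t_k = s_(n+1) − s_(2) = ((-n**3 - 13*n**2 - 54*n - 42)/(10*(n**3 + 13*n**2 + 54*n + 72))) − (-11/140), i.e. 3*(-n**3 - 13*n**2 - 54*n + 68)/(140*(n**3 + 13*n**2 + 54*n + 72)).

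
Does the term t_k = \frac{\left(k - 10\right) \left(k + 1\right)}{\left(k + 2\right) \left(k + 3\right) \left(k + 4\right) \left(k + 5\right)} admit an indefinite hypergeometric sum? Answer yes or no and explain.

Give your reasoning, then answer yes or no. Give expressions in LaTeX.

Compute t_(k+1)/t_k: get (k - 9)*(k + 2)**2/((k - 10)*(k + 1)*(k + 6)).
Factor: A=k + 2; B=k + 6; C=k**2 - 9*k - 10.
Set up (k + 2)·f(k+1) − (k + 5)·f(k) − (k**2 - 9*k - 10) = 0.
From deg A=1, deg B=1, deg C=2: d=3.
Match coefficients ⇒ f(k) = -k*(k + 1)*(k + 14)/6.
So s_k = (B(k−1)f/C)·t_k = (-k*(k + 5)*(k + 14)/(6*(k - 10)))·t_k = k*(-k**2 - 15*k - 14)/(6*(k**3 + 9*k**2 + 26*k + 24)).
Check: Δs_k = (k**2 - 9*k - 10)/(k**4 + 14*k**3 + 71*k**2 + 154*k + 120). ✓

Yes. s_k = \frac{k \left(- k^{2} - 15 k - 14\right)}{6 \left(k^{3} + 9 k^{2} + 26 k + 24\right)}.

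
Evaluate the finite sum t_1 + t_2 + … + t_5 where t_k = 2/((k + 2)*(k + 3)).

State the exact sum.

Step 1: r(k) = (k + 2)/(k + 4).
Factor: A=k + 2; B=k + 4; C=1.
f must satisfy (k + 2)·f(k+1) − (k + 3)·f(k) = 1.
From deg A=1, deg B=1, deg C=0: d=1.
Coefficient equations give f(k) = k/2.
Certificate R = B(k−1)f/C = k*(k + 3)/2 gives s_k = k/(k + 2).
s_(k+1) − s_k = 2/(k**2 + 5*k + 6) = t_k.
Σ_(k=1)^(5) t_k = s_(6) − s_(1) = 3/4 − (1/3) = 5/12.

Σ = 5/12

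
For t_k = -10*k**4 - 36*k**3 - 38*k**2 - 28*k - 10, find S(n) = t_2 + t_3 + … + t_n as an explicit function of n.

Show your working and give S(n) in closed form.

S(n) = -2*n**5 - 14*n**4 - 34*n**3 - 42*n**2 - 30*n + 122

r(k) = (5*k**4 + 38*k**3 + 103*k**2 + 126*k + 61)/(5*k**4 + 18*k**3 + 19*k**2 + 14*k + 5) after simplifying.
So A=1 and B=1, with C=k**4 + 18*k**3/5 + 19*k**2/5 + 14*k/5 + 1.
f must satisfy (1)·f(k+1) − (1)·f(k) = k**4 + 18*k**3/5 + 19*k**2/5 + 14*k/5 + 1.
deg f ≤ 5 (via 0,0,4).
Solving with deg f ≤ 5: f(k) = k*(k**2 - k + 1)*(k**2 + 3*k + 1)/5.
Then R = B(k−1)f/C = k*(k**2 - k + 1)*(k**2 + 3*k + 1)/(5*k**4 + 18*k**3 + 19*k**2 + 14*k + 5), so s_k = R(k)·t_k = 2*k*(-k**4 - 2*k**3 + k**2 - 2*k - 1).
Δs = -10*k**4 - 36*k**3 - 38*k**2 - 28*k - 10, as required.
Σ_(k=2)^n t_k = s_(n+1) − s_(2) = (-2*n**5 - 14*n**4 - 34*n**3 - 42*n**2 - 30*n - 10) − (-132), i.e. -2*n**5 - 14*n**4 - 34*n**3 - 42*n**2 - 30*n + 122.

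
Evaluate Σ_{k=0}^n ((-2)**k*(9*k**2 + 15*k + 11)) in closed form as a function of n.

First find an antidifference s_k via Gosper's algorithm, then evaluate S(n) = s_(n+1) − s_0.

S(n) = 6*(-2)**n*n**2 + 14*(-2)**n*n + 10*(-2)**n + 1

Ratio r(k) = 2*(-9*k**2 - 33*k - 35)/(9*k**2 + 15*k + 11).
A = -2, B = 1, C = k**2 + 5*k/3 + 11/9.
Solve (-2)·f(k+1) − (1)·f(k) = k**2 + 5*k/3 + 11/9.
Bound: deg f ≤ 2.
A polynomial solution: f(k) = -(3*k**2 + k + 1)/9.
R(k) = B(k−1)·f(k)/C(k) = -(3*k**2 + k + 1)/(9*k**2 + 15*k + 11); s_k = R·t_k = (-2)**k*(-3*k**2 - k - 1).
Check: Δs_k = (-2)**k*(9*k**2 + 15*k + 11). ✓
Telescope: S(n) = s_(n+1) − s_(0) = 2*(-2)**n*(3*n**2 + 7*n + 5) − (-1) = 6*(-2)**n*n**2 + 14*(-2)**n*n + 10*(-2)**n + 1.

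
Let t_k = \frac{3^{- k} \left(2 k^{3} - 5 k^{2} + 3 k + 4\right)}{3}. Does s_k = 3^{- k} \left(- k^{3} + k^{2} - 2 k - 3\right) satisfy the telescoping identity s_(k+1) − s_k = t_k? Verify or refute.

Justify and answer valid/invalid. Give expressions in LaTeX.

s_(k+1) = (-2*k - (k + 1)**3 + (k + 1)**2 - 5)/(3*3**k)
s_(k+1) − s_k = (2*k**3 - 5*k**2 + 3*k + 4)/(3*3**k)
(s_(k+1) − s_k) − t_k = 0

Valid: the claim telescopes to t_k.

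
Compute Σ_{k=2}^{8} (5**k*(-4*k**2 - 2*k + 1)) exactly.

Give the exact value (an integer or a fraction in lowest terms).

Compute t_(k+1)/t_k: get 5*(4*k**2 + 10*k + 5)/(4*k**2 + 2*k - 1).
Factor: A=5; B=1; C=k**2 + k/2 - 1/4.
Need (5)·f(k+1) − (1)·f(k) = k**2 + k/2 - 1/4.
deg f ≤ 2 (via 0,0,2).
A polynomial solution: f(k) = (k - 1)**2/4.
So s_k = (B(k−1)f/C)·t_k = ((k - 1)**2/(4*k**2 + 2*k - 1))·t_k = 5**k*(-k**2 + 2*k - 1).
Check: Δs_k = 5**k*(-4*k**2 - 2*k + 1). ✓
Telescoping: Σ = s_(9) − s_(2) = -125000000 − (-25) = -124999975.

Σ = -124999975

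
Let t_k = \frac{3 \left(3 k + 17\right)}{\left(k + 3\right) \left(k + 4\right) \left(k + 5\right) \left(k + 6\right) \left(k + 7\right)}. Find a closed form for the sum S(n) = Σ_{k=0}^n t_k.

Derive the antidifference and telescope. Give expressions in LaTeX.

S(n) = \frac{n^{3} + 16 n^{2} + 83 n + 68}{24 \left(n^{3} + 16 n^{2} + 83 n + 140\right)}

Step 1: r(k) = (k + 3)*(3*k + 20)/((k + 8)*(3*k + 17)).
Factor: A=k + 3; B=k + 8; C=k + 17/3.
Need (k + 3)·f(k+1) − (k + 7)·f(k) = k + 17/3.
From deg A=1, deg B=1, deg C=1: d=4.
Solve for f: f(k) = k*(k + 5)*(k**2 + 13*k + 54)/216 (degree 4 ≤ 4).
Then R = B(k−1)f/C = k*(k + 5)*(k + 7)*(k**2 + 13*k + 54)/(72*(3*k + 17)), so s_k = R(k)·t_k = k*(k**2 + 13*k + 54)/(24*(k**3 + 13*k**2 + 54*k + 72)).
Check: Δs_k = 3*(3*k + 17)/(k**5 + 25*k**4 + 245*k**3 + 1175*k**2 + 2754*k + 2520). ✓
Telescope: S(n) = s_(n+1) − s_(0) = (n**3 + 16*n**2 + 83*n + 68)/(24*(n**3 + 16*n**2 + 83*n + 140)) − (0) = (n**3 + 16*n**2 + 83*n + 68)/(24*(n**3 + 16*n**2 + 83*n + 140)).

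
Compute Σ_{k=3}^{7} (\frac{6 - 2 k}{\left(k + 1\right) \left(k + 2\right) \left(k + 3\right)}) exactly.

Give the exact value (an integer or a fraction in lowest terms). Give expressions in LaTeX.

Σ = -2/45

r(k) = (k - 2)*(k + 1)/((k - 3)*(k + 4)) after simplifying.
Gosper form: A/B · C(k+1)/C(k) with A=k + 1, B=k + 4, C=k - 3.
Set up (k + 1)·f(k+1) − (k + 3)·f(k) − (k - 3) = 0.
deg f ≤ 2 (via 1,1,1).
Coefficient equations give f(k) = -k*(k + 5)/2.
Get s_k = R·t_k = k*(k + 5)/((k + 1)*(k + 2)) with R(k) = B(k−1)f(k)/C(k) = -k*(k + 3)*(k + 5)/(2*(k - 3)).
Verify: 2*(3 - k)/(k**3 + 6*k**2 + 11*k + 6) matches t_k.
Σ_(k=3)^(7) t_k = s_(8) − s_(3) = 52/45 − (6/5) = -2/45.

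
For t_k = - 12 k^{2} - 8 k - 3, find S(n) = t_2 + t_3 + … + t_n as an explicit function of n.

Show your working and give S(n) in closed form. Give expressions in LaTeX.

The ratio is (12*k**2 + 32*k + 23)/(12*k**2 + 8*k + 3).
Gosper form: A/B · C(k+1)/C(k) with A=1, B=1, C=k**2 + 2*k/3 + 1/4.
Set up (1)·f(k+1) − (1)·f(k) − (k**2 + 2*k/3 + 1/4) = 0.
Degrees (0,0,2) ⇒ d ≤ 3.
A polynomial solution: f(k) = k*(4*k**2 - 2*k + 1)/12.
Get s_k = R·t_k = k*(-4*k**2 + 2*k - 1) with R(k) = B(k−1)f(k)/C(k) = k*(4*k**2 - 2*k + 1)/(12*k**2 + 8*k + 3).
Verify: -12*k**2 - 8*k - 3 matches t_k.
Σ_(k=2)^n t_k = s_(n+1) − s_(2) = (-4*n**3 - 10*n**2 - 9*n - 3) − (-26), i.e. -4*n**3 - 10*n**2 - 9*n + 23.

S(n) = - 4 n^{3} - 10 n^{2} - 9 n + 23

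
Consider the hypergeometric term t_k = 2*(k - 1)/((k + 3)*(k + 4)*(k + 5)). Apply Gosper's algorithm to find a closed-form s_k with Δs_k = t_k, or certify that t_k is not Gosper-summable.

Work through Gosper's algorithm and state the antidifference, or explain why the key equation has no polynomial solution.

Compute t_(k+1)/t_k: get k*(k + 3)/((k - 1)*(k + 6)).
Gosper form: A/B · C(k+1)/C(k) with A=k + 3, B=k + 6, C=k - 1.
Need (k + 3)·f(k+1) − (k + 5)·f(k) = k - 1.
deg f ≤ 2 (via 1,1,1).
Solve for f: f(k) = k*(k - 5)/12 (degree 2 ≤ 2).
R(k) = B(k−1)·f(k)/C(k) = k*(k - 5)*(k + 5)/(12*(k - 1)); s_k = R·t_k = k*(k - 5)/(6*(k + 3)*(k + 4)).
s_(k+1) − s_k = 2*(k - 1)/(k**3 + 12*k**2 + 47*k + 60) = t_k.

s_k = k*(k - 5)/(6*(k + 3)*(k + 4))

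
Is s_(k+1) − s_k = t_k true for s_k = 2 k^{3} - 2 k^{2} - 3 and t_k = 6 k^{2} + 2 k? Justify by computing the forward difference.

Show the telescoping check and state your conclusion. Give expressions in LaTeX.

s_(k+1) = 2*(k + 1)**3 - 2*(k + 1)**2 - 3
s_(k+1) − s_k = 2*k*(3*k + 1)
(s_(k+1) − s_k) − t_k = 0

valid; difference matches t_k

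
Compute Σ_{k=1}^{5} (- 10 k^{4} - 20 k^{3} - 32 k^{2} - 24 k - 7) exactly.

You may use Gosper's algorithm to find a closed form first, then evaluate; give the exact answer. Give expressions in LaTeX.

The ratio is (10*k**4 + 60*k**3 + 152*k**2 + 188*k + 93)/(10*k**4 + 20*k**3 + 32*k**2 + 24*k + 7).
Gosper form: A/B · C(k+1)/C(k) with A=1, B=1, C=k**4 + 2*k**3 + 16*k**2/5 + 12*k/5 + 7/10.
Need (1)·f(k+1) − (1)·f(k) = k**4 + 2*k**3 + 16*k**2/5 + 12*k/5 + 7/10.
Bound: deg f ≤ 5.
Solving with deg f ≤ 5: f(k) = k**2*(2*k**3 + 4*k + 1)/10.
Certificate R = B(k−1)f/C = k**2*(2*k**3 + 4*k + 1)/(10*k**4 + 20*k**3 + 32*k**2 + 24*k + 7) gives s_k = k**2*(-2*k**3 - 4*k - 1).
Δs = -10*k**4 - 20*k**3 - 32*k**2 - 24*k - 7, as required.
Sum = s_(6) − s_(1); s_(6) = -16452, s_(1) = -7 ⇒ -16445.

Σ = -16445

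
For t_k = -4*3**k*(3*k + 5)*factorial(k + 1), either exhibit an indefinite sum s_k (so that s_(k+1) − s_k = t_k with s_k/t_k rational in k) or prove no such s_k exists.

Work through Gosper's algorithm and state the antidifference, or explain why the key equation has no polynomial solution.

t_(k+1)/t_k = 3*(k + 2)*(3*k + 8)/(3*k + 5).
So A=3*k + 6 and B=1, with C=k + 5/3.
Set up (3*k + 6)·f(k+1) − (1)·f(k) − (k + 5/3) = 0.
deg f ≤ 0 (via 1,0,1).
Solving with deg f ≤ 0: f(k) = 1/3.
R(k) = B(k−1)·f(k)/C(k) = 1/(3*k + 5); s_k = R·t_k = -4*3**k*factorial(k + 1).
Check: Δs_k = -4*3**k*(3*k + 5)*factorial(k + 1). ✓

s_k = -4*3**k*factorial(k + 1)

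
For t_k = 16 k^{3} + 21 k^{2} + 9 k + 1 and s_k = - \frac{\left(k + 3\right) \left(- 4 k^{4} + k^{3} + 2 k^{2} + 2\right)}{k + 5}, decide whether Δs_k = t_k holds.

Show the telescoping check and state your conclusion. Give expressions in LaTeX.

Invalid: residual \frac{2 \left(- 12 k^{4} - 102 k^{3} - 116 k^{2} - 46 k - 7\right)}{k^{2} + 11 k + 30} ≠ 0.

s_(k+1) = -(k + 4)*(-4*(k + 1)**4 + (k + 1)**3 + 2*(k + 1)**2 + 2)/(k + 6)
s_(k+1) − s_k = (16*k**5 + 173*k**4 + 516*k**3 + 498*k**2 + 189*k + 16)/(k**2 + 11*k + 30)
(s_(k+1) − s_k) − t_k = 2*(-12*k**4 - 102*k**3 - 116*k**2 - 46*k - 7)/(k**2 + 11*k + 30)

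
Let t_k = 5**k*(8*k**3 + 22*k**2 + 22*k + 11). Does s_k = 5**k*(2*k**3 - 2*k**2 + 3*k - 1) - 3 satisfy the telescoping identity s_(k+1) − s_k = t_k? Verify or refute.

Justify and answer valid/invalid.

s_(k+1) = 5**(k + 1)*(3*k + 2*(k + 1)**3 - 2*(k + 1)**2 + 2) - 3
s_(k+1) − s_k = 5**k*(8*k**3 + 22*k**2 + 22*k + 11)
(s_(k+1) − s_k) − t_k = 0

Valid: the claim telescopes to t_k.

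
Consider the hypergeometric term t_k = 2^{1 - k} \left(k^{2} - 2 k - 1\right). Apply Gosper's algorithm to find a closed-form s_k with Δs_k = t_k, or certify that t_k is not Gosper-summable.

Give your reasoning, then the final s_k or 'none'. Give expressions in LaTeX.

Step 1: r(k) = (k**2 - 2)/(2*(k**2 - 2*k - 1)).
So A=1/2 and B=1, with C=k**2 - 2*k - 1.
f must satisfy (1/2)·f(k+1) − (1)·f(k) = k**2 - 2*k - 1.
deg f ≤ 2 (via 0,0,2).
Coefficient equations give f(k) = -2*k**2.
So s_k = (B(k−1)f/C)·t_k = (-2*k**2/(k**2 - 2*k - 1))·t_k = -2**(2 - k)*k**2.
s_(k+1) − s_k = 2**(1 - k)*(k**2 - 2*k - 1) = t_k.

s_k = - 2^{2 - k} k^{2}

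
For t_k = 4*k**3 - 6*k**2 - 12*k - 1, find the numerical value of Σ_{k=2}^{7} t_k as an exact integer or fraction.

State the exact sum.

Σ = 1968

r(k) = (4*k**3 + 6*k**2 - 12*k - 15)/(4*k**3 - 6*k**2 - 12*k - 1) after simplifying.
A = 1, B = 1, C = k**3 - 3*k**2/2 - 3*k - 1/4.
Need (1)·f(k+1) − (1)·f(k) = k**3 - 3*k**2/2 - 3*k - 1/4.
d = 4 from the (0,0,3) case.
Solving with deg f ≤ 4: f(k) = k*(k**3 - 4*k**2 - 2*k + 4)/4.
R(k) = B(k−1)·f(k)/C(k) = k*(k**3 - 4*k**2 - 2*k + 4)/(4*k**3 - 6*k**2 - 12*k - 1); s_k = R·t_k = k*(k**3 - 4*k**2 - 2*k + 4).
Check: Δs_k = 4*k**3 - 6*k**2 - 12*k - 1. ✓
Σ_(k=2)^(7) t_k = s_(8) − s_(2) = 1952 − (-16) = 1968.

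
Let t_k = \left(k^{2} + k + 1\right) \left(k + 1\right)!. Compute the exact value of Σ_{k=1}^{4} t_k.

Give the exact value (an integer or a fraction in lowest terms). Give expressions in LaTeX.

Ratio r(k) = (k + 2)*(k + (k + 1)**2 + 2)/(k**2 + k + 1).
Normal form (A,B,C) = (k + 2, 1, k**2 + k + 1).
f must satisfy (k + 2)·f(k+1) − (1)·f(k) = k**2 + k + 1.
d = 1 from the (1,0,2) case.
Coefficient equations give f(k) = k - 1.
Certificate R = B(k−1)f/C = (k - 1)/(k**2 + k + 1) gives s_k = (k - 1)*factorial(k + 1).
Verify: (k**2 + k + 1)*factorial(k + 1) matches t_k.
Evaluate s at k=5 and k=1: 2880 and 0; difference 2880.

Σ = 2880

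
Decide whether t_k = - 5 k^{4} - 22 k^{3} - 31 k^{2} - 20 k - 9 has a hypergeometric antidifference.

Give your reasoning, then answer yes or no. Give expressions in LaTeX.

Yes. s_k = k \left(- k^{4} - 3 k^{3} - k^{2} - 4\right).

The ratio is (5*k**4 + 42*k**3 + 127*k**2 + 168*k + 87)/(5*k**4 + 22*k**3 + 31*k**2 + 20*k + 9).
Normal form (A,B,C) = (1, 1, k**4 + 22*k**3/5 + 31*k**2/5 + 4*k + 9/5).
Set up (1)·f(k+1) − (1)·f(k) − (k**4 + 22*k**3/5 + 31*k**2/5 + 4*k + 9/5) = 0.
From deg A=0, deg B=0, deg C=4: d=5.
Coefficient equations give f(k) = k*(k + 2)**2*(k**2 - k + 1)/5.
R(k) = B(k−1)·f(k)/C(k) = k*(k + 2)**2*(k**2 - k + 1)/(5*k**4 + 22*k**3 + 31*k**2 + 20*k + 9); s_k = R·t_k = k*(-k**4 - 3*k**3 - k**2 - 4).
s_(k+1) − s_k = -5*k**4 - 22*k**3 - 31*k**2 - 20*k - 9 = t_k.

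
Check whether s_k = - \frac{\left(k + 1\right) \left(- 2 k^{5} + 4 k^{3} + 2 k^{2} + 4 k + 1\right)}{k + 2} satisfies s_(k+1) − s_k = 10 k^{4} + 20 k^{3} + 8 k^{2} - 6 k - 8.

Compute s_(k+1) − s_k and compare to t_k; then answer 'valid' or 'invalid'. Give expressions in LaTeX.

s_(k+1) = -(k + 2)*(4*k - 2*(k + 1)**5 + 4*(k + 1)**3 + 2*(k + 1)**2 + 5)/(k + 3)
s_(k+1) − s_k = (10*k**6 + 62*k**5 + 128*k**4 + 102*k**3 - 2*k**2 - 60*k - 33)/(k**2 + 5*k + 6)
(s_(k+1) − s_k) − t_k = (-8*k**5 - 40*k**4 - 52*k**3 - 12*k**2 + 16*k + 15)/(k**2 + 5*k + 6)

Invalid: residual \frac{- 8 k^{5} - 40 k^{4} - 52 k^{3} - 12 k^{2} + 16 k + 15}{k^{2} + 5 k + 6} ≠ 0.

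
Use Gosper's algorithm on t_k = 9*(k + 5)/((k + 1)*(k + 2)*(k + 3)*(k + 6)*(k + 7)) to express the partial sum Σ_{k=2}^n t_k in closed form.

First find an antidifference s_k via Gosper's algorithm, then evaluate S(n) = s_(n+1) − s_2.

S(n) = (n**3 + 12*n**2 + 41*n - 54)/(32*(n**3 + 12*n**2 + 41*n + 42))

Compute t_(k+1)/t_k: get (k + 1)*(k + 6)**2/((k + 4)*(k + 5)*(k + 8)).
Factor: A=k + 1; B=k + 8; C=k**3 + 14*k**2 + 65*k + 100.
Need (k + 1)·f(k+1) − (k + 7)·f(k) = k**3 + 14*k**2 + 65*k + 100.
deg f ≤ 6 (via 1,1,3).
Coefficient equations give f(k) = k*(k + 3)*(k + 4)**2*(k + 5)**2/36.
Then R = B(k−1)f/C = k*(k + 3)*(k + 4)*(k + 7)/36, so s_k = R(k)·t_k = k*(k**2 + 9*k + 20)/(4*(k**3 + 9*k**2 + 20*k + 12)).
Verify: 9*(k + 5)/(k**5 + 19*k**4 + 131*k**3 + 401*k**2 + 540*k + 252) matches t_k.
s_(n+1) = (n**3 + 12*n**2 + 41*n + 30)/(4*(n**3 + 12*n**2 + 41*n + 42)) and s_(2) = 7/32, so S(n) = (n**3 + 12*n**2 + 41*n - 54)/(32*(n**3 + 12*n**2 + 41*n + 42)).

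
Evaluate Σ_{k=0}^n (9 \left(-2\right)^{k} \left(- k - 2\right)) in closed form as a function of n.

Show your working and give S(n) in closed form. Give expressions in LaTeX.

Ratio r(k) = 2*(-k - 3)/(k + 2).
Normal form (A,B,C) = (-2, 1, k + 2).
Key eq: (-2)·f(k+1) = (1)·f(k) + (k + 2).
Bound: deg f ≤ 1.
Coefficient equations give f(k) = -(3*k + 4)/9.
Then R = B(k−1)f/C = -(3*k + 4)/(9*(k + 2)), so s_k = R(k)·t_k = (-2)**k*(3*k + 4).
Verify: 9*(-2)**k*(-k - 2) matches t_k.
Evaluate: s_(n+1) = (-2)**(n + 1)*(3*n + 7); subtract s_(0) = 4 ⇒ S(n) = -6*(-2)**n*n - 14*(-2)**n - 4.

S(n) = - 6 \left(-2\right)^{n} n - 14 \left(-2\right)^{n} - 4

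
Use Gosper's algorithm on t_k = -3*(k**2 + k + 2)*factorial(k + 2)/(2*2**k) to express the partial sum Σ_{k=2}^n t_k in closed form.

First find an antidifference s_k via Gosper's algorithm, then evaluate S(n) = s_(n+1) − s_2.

Ratio r(k) = (k + 3)*(k + (k + 1)**2 + 3)/(2*(k**2 + k + 2)).
A = k/2 + 3/2, B = 1, C = k**2 + k + 2.
Set up (k/2 + 3/2)·f(k+1) − (1)·f(k) − (k**2 + k + 2) = 0.
Degrees (1,0,2) ⇒ d ≤ 1.
Coefficient equations give f(k) = 2*(k - 1).
So s_k = (B(k−1)f/C)·t_k = (2*(k - 1)/(k**2 + k + 2))·t_k = -3*(k - 1)*factorial(k + 2)/2**k.
Verify: -3*(k**2 + k + 2)*factorial(k + 2)/(2*2**k) matches t_k.
Evaluate: s_(n+1) = -3*2**(-n - 1)*n*factorial(n + 3); subtract s_(2) = -18 ⇒ S(n) = 18 - 3*n*factorial(n + 3)/(2*2**n).

S(n) = 18 - 3*n*factorial(n + 3)/(2*2**n)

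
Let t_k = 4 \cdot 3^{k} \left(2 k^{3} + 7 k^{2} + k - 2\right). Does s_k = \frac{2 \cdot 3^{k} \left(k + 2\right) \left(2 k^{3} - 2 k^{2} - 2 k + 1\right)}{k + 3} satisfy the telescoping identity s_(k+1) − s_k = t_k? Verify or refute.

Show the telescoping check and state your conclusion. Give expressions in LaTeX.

s_(k+1) = 6*3**k*(2*k**4 + 10*k**3 + 12*k**2 - k - 3)/(k + 4)
s_(k+1) − s_k = 3**k*(8*k**5 + 76*k**4 + 248*k**3 + 264*k**2 - 16*k - 70)/(k**2 + 7*k + 12)
(s_(k+1) − s_k) − t_k = 3**k*(-8*k**4 - 48*k**3 - 92*k**2 - 8*k + 26)/(k**2 + 7*k + 12)

Invalid: residual \frac{3^{k} \left(- 8 k^{4} - 48 k^{3} - 92 k^{2} - 8 k + 26\right)}{k^{2} + 7 k + 12} ≠ 0.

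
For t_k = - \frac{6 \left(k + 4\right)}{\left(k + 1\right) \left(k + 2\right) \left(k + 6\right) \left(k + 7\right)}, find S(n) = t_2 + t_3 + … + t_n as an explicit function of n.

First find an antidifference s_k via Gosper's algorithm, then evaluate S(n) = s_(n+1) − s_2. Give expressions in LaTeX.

S(n) = \frac{- n^{2} - 9 n + 10}{8 \left(n^{2} + 9 n + 14\right)}

t_(k+1)/t_k = (k + 1)*(k + 5)*(k + 6)/((k + 3)*(k + 4)*(k + 8)).
Normal form (A,B,C) = (k + 1, k + 8, k**4 + 16*k**3 + 95*k**2 + 248*k + 240).
Set up (k + 1)·f(k+1) − (k + 7)·f(k) − (k**4 + 16*k**3 + 95*k**2 + 248*k + 240) = 0.
d = 6 from the (1,1,4) case.
Match coefficients ⇒ f(k) = k*(k + 2)*(k + 3)*(k + 4)*(k + 5)*(k + 7)/12.
Certificate R = B(k−1)f/C = k*(k + 2)*(k + 7)**2/(12*(k + 4)) gives s_k = k*(-k - 7)/(2*(k**2 + 7*k + 6)).
Verify: 6*(-k - 4)/(k**4 + 16*k**3 + 83*k**2 + 152*k + 84) matches t_k.
Telescope: S(n) = s_(n+1) − s_(2) = (-n**2 - 9*n - 8)/(2*(n**2 + 9*n + 14)) − (-3/8) = (-n**2 - 9*n + 10)/(8*(n**2 + 9*n + 14)).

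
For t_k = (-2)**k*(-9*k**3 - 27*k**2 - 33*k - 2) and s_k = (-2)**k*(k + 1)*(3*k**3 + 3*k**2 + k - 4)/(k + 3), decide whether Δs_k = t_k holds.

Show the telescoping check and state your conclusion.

Invalid: residual 2*(-2)**k*(9*k**4 + 57*k**3 + 117*k**2 + 102*k + 2)/(k**2 + 7*k + 12) ≠ 0.

s_(k+1) = (-2)**(k + 1)*(k + 2)*(k + 3*(k + 1)**3 + 3*(k + 1)**2 - 3)/(k + 4)
s_(k+1) − s_k = (-2)**k*(-9*k**5 - 72*k**4 - 216*k**3 - 323*k**2 - 206*k - 20)/(k**2 + 7*k + 12)
(s_(k+1) − s_k) − t_k = 2*(-2)**k*(9*k**4 + 57*k**3 + 117*k**2 + 102*k + 2)/(k**2 + 7*k + 12)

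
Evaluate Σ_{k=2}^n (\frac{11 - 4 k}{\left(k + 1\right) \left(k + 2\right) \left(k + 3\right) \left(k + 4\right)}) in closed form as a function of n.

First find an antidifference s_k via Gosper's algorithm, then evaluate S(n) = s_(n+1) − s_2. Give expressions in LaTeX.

S(n) = \frac{- n^{3} - 9 n^{2} + 94 n - 84}{60 \left(n^{3} + 9 n^{2} + 26 n + 24\right)}

Step 1: r(k) = (k + 1)*(4*k - 7)/((k + 5)*(4*k - 11)).
Factor: A=k + 1; B=k + 5; C=k - 11/4.
f must satisfy (k + 1)·f(k+1) − (k + 4)·f(k) = k - 11/4.
Degrees (1,1,1) ⇒ d ≤ 3.
Coefficient equations give f(k) = -k*(k**2 + 6*k + 15)/8.
Certificate R = B(k−1)f/C = -k*(k + 4)*(k**2 + 6*k + 15)/(2*(4*k - 11)) gives s_k = k*(k**2 + 6*k + 15)/(2*(k + 1)*(k + 2)*(k + 3)).
Check: Δs_k = (11 - 4*k)/(k**4 + 10*k**3 + 35*k**2 + 50*k + 24). ✓
Σ_(k=2)^n t_k = s_(n+1) − s_(2) = ((n**3 + 9*n**2 + 30*n + 22)/(2*(n**3 + 9*n**2 + 26*n + 24))) − (31/60), i.e. (-n**3 - 9*n**2 + 94*n - 84)/(60*(n**3 + 9*n**2 + 26*n + 24)).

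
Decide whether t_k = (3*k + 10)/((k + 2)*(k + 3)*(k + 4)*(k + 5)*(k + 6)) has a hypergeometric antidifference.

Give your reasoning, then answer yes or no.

Yes. s_k = k*(k**2 + 11*k + 38)/(40*(k**3 + 11*k**2 + 38*k + 40)).

Step 1: r(k) = (k + 2)*(3*k + 13)/((k + 7)*(3*k + 10)).
Gosper form: A/B · C(k+1)/C(k) with A=k + 2, B=k + 7, C=k + 10/3.
Need (k + 2)·f(k+1) − (k + 6)·f(k) = k + 10/3.
Degrees (1,1,1) ⇒ d ≤ 4.
Solving with deg f ≤ 4: f(k) = k*(k + 3)*(k**2 + 11*k + 38)/120.
Then R = B(k−1)f/C = k*(k + 3)*(k + 6)*(k**2 + 11*k + 38)/(40*(3*k + 10)), so s_k = R(k)·t_k = k*(k**2 + 11*k + 38)/(40*(k**3 + 11*k**2 + 38*k + 40)).
Δs = (3*k + 10)/(k**5 + 20*k**4 + 155*k**3 + 580*k**2 + 1044*k + 720), as required.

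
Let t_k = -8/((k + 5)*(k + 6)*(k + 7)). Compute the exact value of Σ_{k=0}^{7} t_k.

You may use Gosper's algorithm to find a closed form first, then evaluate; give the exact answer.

Σ = -152/1365

Compute t_(k+1)/t_k: get (k + 5)/(k + 8).
Gosper form: A/B · C(k+1)/C(k) with A=k + 5, B=k + 8, C=1.
Key eq: (k + 5)·f(k+1) = (k + 7)·f(k) + (1).
deg f ≤ 2 (via 1,1,0).
Solve for f: f(k) = k*(k + 11)/60 (degree 2 ≤ 2).
R(k) = B(k−1)·f(k)/C(k) = k*(k + 7)*(k + 11)/60; s_k = R·t_k = 2*k*(-k - 11)/(15*(k + 5)*(k + 6)).
Verify: -8/(k**3 + 18*k**2 + 107*k + 210) matches t_k.
Evaluate s at k=8 and k=0: -152/1365 and 0; difference -152/1365.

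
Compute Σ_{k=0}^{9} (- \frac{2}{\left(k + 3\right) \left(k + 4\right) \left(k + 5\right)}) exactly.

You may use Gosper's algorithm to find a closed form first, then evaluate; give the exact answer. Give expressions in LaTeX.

The ratio is (k + 3)/(k + 6).
Gosper form: A/B · C(k+1)/C(k) with A=k + 3, B=k + 6, C=1.
Solve (k + 3)·f(k+1) − (k + 5)·f(k) = 1.
Bound: deg f ≤ 2.
Coefficient equations give f(k) = k*(k + 7)/24.
Certificate R = B(k−1)f/C = k*(k + 5)*(k + 7)/24 gives s_k = k*(-k - 7)/(12*(k + 3)*(k + 4)).
Check: Δs_k = -2/(k**3 + 12*k**2 + 47*k + 60). ✓
Sum = s_(10) − s_(0); s_(10) = -85/1092, s_(0) = 0 ⇒ -85/1092.

Σ = -85/1092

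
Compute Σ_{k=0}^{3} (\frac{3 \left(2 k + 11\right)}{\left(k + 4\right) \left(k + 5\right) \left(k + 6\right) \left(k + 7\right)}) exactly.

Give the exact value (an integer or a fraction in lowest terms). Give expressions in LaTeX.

Ratio r(k) = (k + 4)*(2*k + 13)/((k + 8)*(2*k + 11)).
A = k + 4, B = k + 8, C = k + 11/2.
f must satisfy (k + 4)·f(k+1) − (k + 7)·f(k) = k + 11/2.
Bound: deg f ≤ 3.
A polynomial solution: f(k) = k*(k + 5)*(k + 10)/48.
Then R = B(k−1)f/C = k*(k + 5)*(k + 7)*(k + 10)/(24*(2*k + 11)), so s_k = R(k)·t_k = k*(k + 10)/(8*(k**2 + 10*k + 24)).
Δs = 3*(2*k + 11)/(k**4 + 22*k**3 + 179*k**2 + 638*k + 840), as required.
Σ_(k=0)^(3) t_k = s_(4) − s_(0) = 7/80 − (0) = 7/80.

Σ = 7/80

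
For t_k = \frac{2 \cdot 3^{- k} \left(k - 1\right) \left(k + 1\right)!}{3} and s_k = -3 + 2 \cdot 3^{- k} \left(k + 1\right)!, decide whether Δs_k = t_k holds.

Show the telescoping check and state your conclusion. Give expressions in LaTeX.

valid; difference matches t_k

s_(k+1) = 2*3**(-k - 1)*factorial(k + 2) - 3
s_(k+1) − s_k = 2*(k - 1)*factorial(k + 1)/(3*3**k)
(s_(k+1) − s_k) − t_k = 0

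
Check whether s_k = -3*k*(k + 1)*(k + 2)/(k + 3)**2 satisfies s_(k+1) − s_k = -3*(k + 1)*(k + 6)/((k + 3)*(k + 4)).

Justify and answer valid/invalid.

s_(k+1) = -3*(k + 1)*(k + 2)*(k + 3)/(k + 4)**2
s_(k+1) − s_k = 3*(k + 1)*(k + 2)*(k*(k + 4)**2 - (k + 3)**3)/((k + 3)**2*(k + 4)**2)
(s_(k+1) − s_k) − t_k = 3*(5*k**2 + 23*k + 18)/(k**4 + 14*k**3 + 73*k**2 + 168*k + 144)

Invalid: residual 3*(5*k**2 + 23*k + 18)/(k**4 + 14*k**3 + 73*k**2 + 168*k + 144) ≠ 0.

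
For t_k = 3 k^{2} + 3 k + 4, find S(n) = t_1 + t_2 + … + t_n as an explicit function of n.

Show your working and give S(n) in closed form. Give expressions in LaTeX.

Compute t_(k+1)/t_k: get (3*k**2 + 9*k + 10)/(3*k**2 + 3*k + 4).
Factor: A=1; B=1; C=k**2 + k + 4/3.
Need (1)·f(k+1) − (1)·f(k) = k**2 + k + 4/3.
From deg A=0, deg B=0, deg C=2: d=3.
Coefficient equations give f(k) = k*(k**2 + 3)/3.
Get s_k = R·t_k = k*(k**2 + 3) with R(k) = B(k−1)f(k)/C(k) = k*(k**2 + 3)/(3*k**2 + 3*k + 4).
Verify: 3*k**2 + 3*k + 4 matches t_k.
s_(n+1) = n**3 + 3*n**2 + 6*n + 4 and s_(1) = 4, so S(n) = n*(n**2 + 3*n + 6).

S(n) = n \left(n^{2} + 3 n + 6\right)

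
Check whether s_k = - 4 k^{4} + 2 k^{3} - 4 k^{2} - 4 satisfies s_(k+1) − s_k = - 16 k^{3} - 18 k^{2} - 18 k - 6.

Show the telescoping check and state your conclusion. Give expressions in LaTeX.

valid (s_(k+1) − s_k reduces to t_k)

s_(k+1) = -4*(k + 1)**4 + 2*(k + 1)**3 - 4*(k + 1)**2 - 4
s_(k+1) − s_k = -16*k**3 - 18*k**2 - 18*k - 6
(s_(k+1) − s_k) − t_k = 0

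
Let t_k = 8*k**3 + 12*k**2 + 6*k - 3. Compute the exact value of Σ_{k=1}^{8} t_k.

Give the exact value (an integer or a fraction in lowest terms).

Σ = 13008

Step 1: r(k) = (8*k**3 + 36*k**2 + 54*k + 23)/(8*k**3 + 12*k**2 + 6*k - 3).
Gosper form: A/B · C(k+1)/C(k) with A=1, B=1, C=k**3 + 3*k**2/2 + 3*k/4 - 3/8.
Key eq: (1)·f(k+1) = (1)·f(k) + (k**3 + 3*k**2/2 + 3*k/4 - 3/8).
deg f ≤ 4 (via 0,0,3).
Coefficient equations give f(k) = k*(2*k**3 - k - 4)/8.
Get s_k = R·t_k = k*(2*k**3 - k - 4) with R(k) = B(k−1)f(k)/C(k) = k*(2*k**3 - k - 4)/(8*k**3 + 12*k**2 + 6*k - 3).
Verify: 8*k**3 + 12*k**2 + 6*k - 3 matches t_k.
Evaluate s at k=9 and k=1: 13005 and -3; difference 13008.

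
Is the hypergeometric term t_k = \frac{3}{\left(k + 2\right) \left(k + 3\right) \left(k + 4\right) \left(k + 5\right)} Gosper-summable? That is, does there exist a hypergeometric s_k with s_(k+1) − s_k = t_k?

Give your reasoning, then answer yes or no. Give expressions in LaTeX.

Yes. s_k = \frac{k \left(k^{2} + 9 k + 26\right)}{24 \left(k + 2\right) \left(k + 3\right) \left(k + 4\right)}.

Compute t_(k+1)/t_k: get (k + 2)/(k + 6).
Take A(k)=k + 2, B(k)=k + 6, C(k)=1.
Set up (k + 2)·f(k+1) − (k + 5)·f(k) − (1) = 0.
Bound: deg f ≤ 3.
Solve for f: f(k) = k*(k**2 + 9*k + 26)/72 (degree 3 ≤ 3).
R(k) = B(k−1)·f(k)/C(k) = k*(k + 5)*(k**2 + 9*k + 26)/72; s_k = R·t_k = k*(k**2 + 9*k + 26)/(24*(k + 2)*(k + 3)*(k + 4)).
Verify: 3/(k**4 + 14*k**3 + 71*k**2 + 154*k + 120) matches t_k.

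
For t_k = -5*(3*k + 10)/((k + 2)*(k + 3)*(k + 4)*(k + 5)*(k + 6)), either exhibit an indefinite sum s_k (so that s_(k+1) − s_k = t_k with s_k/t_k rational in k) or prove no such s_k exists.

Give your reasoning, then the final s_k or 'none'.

s_k = k*(-k**2 - 11*k - 38)/(8*(k**3 + 11*k**2 + 38*k + 40))

r(k) = (k + 2)*(3*k + 13)/((k + 7)*(3*k + 10)) after simplifying.
A = k + 2, B = k + 7, C = k + 10/3.
f must satisfy (k + 2)·f(k+1) − (k + 6)·f(k) = k + 10/3.
Bound: deg f ≤ 4.
Match coefficients ⇒ f(k) = k*(k + 3)*(k**2 + 11*k + 38)/120.
R(k) = B(k−1)·f(k)/C(k) = k*(k + 3)*(k + 6)*(k**2 + 11*k + 38)/(40*(3*k + 10)); s_k = R·t_k = k*(-k**2 - 11*k - 38)/(8*(k**3 + 11*k**2 + 38*k + 40)).
Verify: 5*(-3*k - 10)/(k**5 + 20*k**4 + 155*k**3 + 580*k**2 + 1044*k + 720) matches t_k.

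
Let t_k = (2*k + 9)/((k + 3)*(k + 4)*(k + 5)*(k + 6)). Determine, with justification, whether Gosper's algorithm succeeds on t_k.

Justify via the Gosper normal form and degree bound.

Yes. s_k = k*(k + 8)/(15*(k**2 + 8*k + 15)).

Step 1: r(k) = (k + 3)*(2*k + 11)/((k + 7)*(2*k + 9)).
So A=k + 3 and B=k + 7, with C=k + 9/2.
Need (k + 3)·f(k+1) − (k + 6)·f(k) = k + 9/2.
Degrees (1,1,1) ⇒ d ≤ 3.
Solve for f: f(k) = k*(k + 4)*(k + 8)/30 (degree 3 ≤ 3).
R(k) = B(k−1)·f(k)/C(k) = k*(k + 4)*(k + 6)*(k + 8)/(15*(2*k + 9)); s_k = R·t_k = k*(k + 8)/(15*(k**2 + 8*k + 15)).
Check: Δs_k = (2*k + 9)/(k**4 + 18*k**3 + 119*k**2 + 342*k + 360). ✓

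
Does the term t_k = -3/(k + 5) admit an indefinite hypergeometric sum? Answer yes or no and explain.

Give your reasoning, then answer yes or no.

Compute t_(k+1)/t_k: get (k + 5)/(k + 6).
So A=k + 5 and B=k + 6, with C=1.
Need (k + 5)·f(k+1) − (k + 5)·f(k) = 1.
From deg A=1, deg B=1, deg C=0: d=0.
f = c0 ⇒ A·f(k+1) − B(k−1)·f(k) − C = -1. The system {-1 = 0} is inconsistent; no antidifference.

No — key equation has no polynomial f.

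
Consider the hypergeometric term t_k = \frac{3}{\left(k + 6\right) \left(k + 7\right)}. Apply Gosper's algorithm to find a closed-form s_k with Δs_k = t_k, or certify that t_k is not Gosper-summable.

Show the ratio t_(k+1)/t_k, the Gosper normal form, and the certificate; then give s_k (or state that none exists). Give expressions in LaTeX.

r(k) = (k + 6)/(k + 8) after simplifying.
A = k + 6, B = k + 8, C = 1.
f must satisfy (k + 6)·f(k+1) − (k + 7)·f(k) = 1.
From deg A=1, deg B=1, deg C=0: d=1.
Coefficient equations give f(k) = k/6.
R(k) = B(k−1)·f(k)/C(k) = k*(k + 7)/6; s_k = R·t_k = k/(2*(k + 6)).
Verify: 3/(k**2 + 13*k + 42) matches t_k.

s_k = \frac{k}{2 \left(k + 6\right)}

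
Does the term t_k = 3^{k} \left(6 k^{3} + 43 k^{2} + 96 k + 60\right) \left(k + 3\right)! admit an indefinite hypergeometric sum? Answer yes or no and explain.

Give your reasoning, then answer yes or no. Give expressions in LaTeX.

Ratio r(k) = 3*(6*k**4 + 85*k**3 + 444*k**2 + 1005*k + 820)/(6*k**3 + 43*k**2 + 96*k + 60).
Take A(k)=3*k + 12, B(k)=1, C(k)=k**3 + 43*k**2/6 + 16*k + 10.
f must satisfy (3*k + 12)·f(k+1) − (1)·f(k) = k**3 + 43*k**2/6 + 16*k + 10.
deg f ≤ 2 (via 1,0,3).
Match coefficients ⇒ f(k) = k*(2*k + 3)/6.
Then R = B(k−1)f/C = k*(2*k + 3)/(6*k**3 + 43*k**2 + 96*k + 60), so s_k = R(k)·t_k = 3**k*k*(2*k + 3)*factorial(k + 3).
Δs = 3**k*(6*k**3 + 43*k**2 + 96*k + 60)*factorial(k + 3), as required.

Yes. s_k = 3^{k} k \left(2 k + 3\right) \left(k + 3\right)!.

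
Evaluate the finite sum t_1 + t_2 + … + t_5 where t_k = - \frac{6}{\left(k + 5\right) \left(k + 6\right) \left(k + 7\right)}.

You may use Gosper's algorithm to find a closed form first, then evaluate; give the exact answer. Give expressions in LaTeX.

Σ = -15/308

r(k) = (k + 5)/(k + 8) after simplifying.
Factor: A=k + 5; B=k + 8; C=1.
Need (k + 5)·f(k+1) − (k + 7)·f(k) = 1.
Degrees (1,1,0) ⇒ d ≤ 2.
Solving with deg f ≤ 2: f(k) = k*(k + 11)/60.
Then R = B(k−1)f/C = k*(k + 7)*(k + 11)/60, so s_k = R(k)·t_k = k*(-k - 11)/(10*(k + 5)*(k + 6)).
Verify: -6/(k**3 + 18*k**2 + 107*k + 210) matches t_k.
Σ_(k=1)^(5) t_k = s_(6) − s_(1) = -17/220 − (-1/35) = -15/308.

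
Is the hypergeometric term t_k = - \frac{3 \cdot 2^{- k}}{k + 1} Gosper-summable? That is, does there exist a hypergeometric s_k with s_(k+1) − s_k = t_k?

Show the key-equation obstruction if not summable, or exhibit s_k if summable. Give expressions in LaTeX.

No — t_k has no hypergeometric antidifference.

Step 1: r(k) = (k + 1)/(2*(k + 2)).
So A=k/2 + 1/2 and B=k + 2, with C=1.
Solve (k/2 + 1/2)·f(k+1) − (k + 1)·f(k) = 1.
Degrees (1,1,0) ⇒ d ≤ -1.
deg f ≤ -1 is impossible — no certificate.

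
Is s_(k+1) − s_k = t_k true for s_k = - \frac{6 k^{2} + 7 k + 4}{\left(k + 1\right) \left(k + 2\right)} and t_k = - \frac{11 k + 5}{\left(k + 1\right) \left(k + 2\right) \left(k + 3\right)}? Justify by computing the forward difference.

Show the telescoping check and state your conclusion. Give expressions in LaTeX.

Valid — Δs_k = t_k.

s_(k+1) = (-7*k - 6*(k + 1)**2 - 11)/((k + 2)*(k + 3))
s_(k+1) − s_k = (-11*k - 5)/(k**3 + 6*k**2 + 11*k + 6)
(s_(k+1) − s_k) − t_k = 0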